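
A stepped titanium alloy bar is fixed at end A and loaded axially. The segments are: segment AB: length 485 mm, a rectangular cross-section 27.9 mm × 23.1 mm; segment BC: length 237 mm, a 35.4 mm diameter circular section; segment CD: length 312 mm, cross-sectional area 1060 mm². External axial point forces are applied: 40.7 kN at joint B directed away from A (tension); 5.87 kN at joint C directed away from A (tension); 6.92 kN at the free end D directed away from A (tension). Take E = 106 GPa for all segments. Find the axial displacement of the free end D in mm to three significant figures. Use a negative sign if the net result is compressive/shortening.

Internal axial forces (sectioning from the free end, tension +): N_CD = 6.92 kN, N_BC = 12.79 kN, N_AB = 53.49 kN.
A_AB = 644.5 mm².
A_BC = 984.2 mm².
δ_AB = 53490·485/(644.5·106000) = 0.3797 mm
δ_BC = 12790·237/(984.2·106000) = 0.02905 mm
δ_CD = 6920·312/(1060·106000) = 0.01922 mm
δ = Σδ_i = 0.428 mm.

0.428 mm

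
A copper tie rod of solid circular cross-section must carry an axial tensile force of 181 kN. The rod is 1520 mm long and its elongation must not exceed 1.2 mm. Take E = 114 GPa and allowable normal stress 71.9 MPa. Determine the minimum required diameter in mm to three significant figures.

56.6 mm

Required area A ≥ P/σ_allow = 181000/71.9 = 2517 mm².
For a solid circular section, d ≥ √(4A/π) = 56.61 mm.
Elongation limit: A ≥ PL/(Eδ_allow) = 181000·1520/(114000·1.2) = 2011 mm² ⇒ d ≥ 50.6 mm.
The stress limit governs.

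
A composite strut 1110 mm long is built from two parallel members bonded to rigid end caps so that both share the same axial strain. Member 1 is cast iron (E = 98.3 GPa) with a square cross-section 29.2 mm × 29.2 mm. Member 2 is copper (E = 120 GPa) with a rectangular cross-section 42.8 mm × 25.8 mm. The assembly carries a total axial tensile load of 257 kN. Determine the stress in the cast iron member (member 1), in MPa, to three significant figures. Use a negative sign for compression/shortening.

117 MPa

A_1 = 852.6 mm².
A_2 = 1104 mm².
Equal strain + equilibrium ⇒ each member carries load in proportion to AE: A₁E₁ = 83810000 N, A₂E₂ = 132500000 N, ΣAE = 216300000 N.
σ₁ = P·E₁/ΣAE = 257000·98300/216300000 = 116.8 MPa.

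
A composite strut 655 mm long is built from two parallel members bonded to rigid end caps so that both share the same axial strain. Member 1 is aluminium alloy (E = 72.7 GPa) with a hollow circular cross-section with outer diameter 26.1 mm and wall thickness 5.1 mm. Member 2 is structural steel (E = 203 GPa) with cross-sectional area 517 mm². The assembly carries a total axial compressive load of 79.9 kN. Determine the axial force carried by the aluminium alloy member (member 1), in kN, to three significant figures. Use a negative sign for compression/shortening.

A_1 = 336.5 mm².
Equal strain + equilibrium ⇒ each member carries load in proportion to AE: A₁E₁ = 24460000 N, A₂E₂ = 105000000 N, ΣAE = 129400000 N.
F₁ = P·A₁E₁/ΣAE = -79900·24460000/129400000 = -15100 N.

-15.1 kN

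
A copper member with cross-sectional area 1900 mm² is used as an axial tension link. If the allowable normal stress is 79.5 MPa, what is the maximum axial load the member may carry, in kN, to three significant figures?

P_max = σ_allow · A = 79.5 · 1900 = 151000 N = 151.1 kN.

151 kN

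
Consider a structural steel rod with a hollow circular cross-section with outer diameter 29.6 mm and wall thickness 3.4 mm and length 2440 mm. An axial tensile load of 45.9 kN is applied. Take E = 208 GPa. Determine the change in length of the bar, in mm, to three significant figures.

1.92 mm

A = 279.9 mm².
δ_mech = NL/(AE) = 45900·2440/(279.9·208000) = 1.924 mm.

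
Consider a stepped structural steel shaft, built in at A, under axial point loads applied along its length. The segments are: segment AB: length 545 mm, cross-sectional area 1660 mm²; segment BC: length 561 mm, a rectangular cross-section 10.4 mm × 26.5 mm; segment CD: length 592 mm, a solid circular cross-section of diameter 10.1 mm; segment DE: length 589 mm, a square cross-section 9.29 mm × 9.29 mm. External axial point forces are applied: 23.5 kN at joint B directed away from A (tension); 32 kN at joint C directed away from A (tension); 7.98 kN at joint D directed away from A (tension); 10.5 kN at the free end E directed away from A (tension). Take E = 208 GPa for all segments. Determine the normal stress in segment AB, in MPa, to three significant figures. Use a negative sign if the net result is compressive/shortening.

44.6 MPa

Internal axial forces (sectioning from the free end, tension +): N_DE = 10.5 kN, N_CD = 18.48 kN, N_BC = 50.48 kN, N_AB = 73.98 kN.
σ_AB = N_AB/A_AB = 73980/1660 = 44.57 MPa.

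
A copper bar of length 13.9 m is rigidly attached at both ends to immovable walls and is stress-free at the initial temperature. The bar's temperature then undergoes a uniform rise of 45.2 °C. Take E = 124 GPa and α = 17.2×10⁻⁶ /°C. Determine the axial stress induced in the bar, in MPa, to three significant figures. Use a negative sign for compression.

-96.4 MPa

Free thermal expansion αLΔT = 17.2e-6 · 13900 · 45.2 = 10.81 mm.
The walls impose strain ε = −(10.81)/13900 = -7.7744e-04; σ = Eε = 124000 · -7.7744e-04 = -96.4 MPa.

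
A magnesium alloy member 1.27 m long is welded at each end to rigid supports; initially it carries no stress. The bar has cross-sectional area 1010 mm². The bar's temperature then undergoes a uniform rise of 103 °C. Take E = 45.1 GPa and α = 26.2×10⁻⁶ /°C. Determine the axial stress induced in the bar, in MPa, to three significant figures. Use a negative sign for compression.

Free thermal expansion αLΔT = 26.2e-6 · 1270 · 103 = 3.427 mm.
The walls impose strain ε = −(3.427)/1270 = -2.6986e-03; σ = Eε = 45100 · -2.6986e-03 = -121.7 MPa.

-122 MPa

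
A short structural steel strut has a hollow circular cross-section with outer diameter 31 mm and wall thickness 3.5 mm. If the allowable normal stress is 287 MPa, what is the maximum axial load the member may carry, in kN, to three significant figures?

86.8 kN

A = 302.4 mm².
P_max = σ_allow · A = 287 · 302.4 = 86780 N = 86.78 kN.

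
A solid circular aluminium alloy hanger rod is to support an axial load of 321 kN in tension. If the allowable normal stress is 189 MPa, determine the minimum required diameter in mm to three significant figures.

Required area A ≥ P/σ_allow = 321000/189 = 1698 mm².
For a solid circular section, d ≥ √(4A/π) = 46.5 mm.

46.5 mm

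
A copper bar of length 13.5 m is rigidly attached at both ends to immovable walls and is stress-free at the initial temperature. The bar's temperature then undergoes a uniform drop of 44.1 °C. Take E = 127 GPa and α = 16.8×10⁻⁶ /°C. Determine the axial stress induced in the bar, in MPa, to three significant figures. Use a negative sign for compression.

Free thermal expansion αLΔT = 16.8e-6 · 13500 · -44.1 = -10 mm.
The walls impose strain ε = −(-10)/13500 = 7.4088e-04; σ = Eε = 127000 · 7.4088e-04 = 94.09 MPa.

94.1 MPa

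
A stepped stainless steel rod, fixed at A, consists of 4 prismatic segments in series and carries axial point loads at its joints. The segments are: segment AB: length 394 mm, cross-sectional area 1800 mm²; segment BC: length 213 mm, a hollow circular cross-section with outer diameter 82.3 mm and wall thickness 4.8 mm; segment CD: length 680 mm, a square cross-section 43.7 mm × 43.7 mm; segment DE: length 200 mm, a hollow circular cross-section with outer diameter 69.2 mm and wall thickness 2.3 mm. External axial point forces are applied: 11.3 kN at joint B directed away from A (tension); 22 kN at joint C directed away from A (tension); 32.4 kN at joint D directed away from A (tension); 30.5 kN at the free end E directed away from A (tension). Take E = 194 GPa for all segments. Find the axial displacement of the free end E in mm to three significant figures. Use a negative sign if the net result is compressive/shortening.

Internal axial forces (sectioning from the free end, tension +): N_DE = 30.5 kN, N_CD = 62.9 kN, N_BC = 84.9 kN, N_AB = 96.2 kN.
A_BC = 1169 mm².
A_CD = 1910 mm².
A_DE = 483.4 mm².
δ_AB = 96200·394/(1800·194000) = 0.1085 mm
δ_BC = 84900·213/(1169·194000) = 0.07976 mm
δ_CD = 62900·680/(1910·194000) = 0.1155 mm
δ_DE = 30500·200/(483.4·194000) = 0.06505 mm
δ = Σδ_i = 0.3688 mm.

0.369 mm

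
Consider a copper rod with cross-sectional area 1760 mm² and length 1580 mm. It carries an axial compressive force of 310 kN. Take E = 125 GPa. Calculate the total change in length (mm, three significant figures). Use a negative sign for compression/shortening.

-2.23 mm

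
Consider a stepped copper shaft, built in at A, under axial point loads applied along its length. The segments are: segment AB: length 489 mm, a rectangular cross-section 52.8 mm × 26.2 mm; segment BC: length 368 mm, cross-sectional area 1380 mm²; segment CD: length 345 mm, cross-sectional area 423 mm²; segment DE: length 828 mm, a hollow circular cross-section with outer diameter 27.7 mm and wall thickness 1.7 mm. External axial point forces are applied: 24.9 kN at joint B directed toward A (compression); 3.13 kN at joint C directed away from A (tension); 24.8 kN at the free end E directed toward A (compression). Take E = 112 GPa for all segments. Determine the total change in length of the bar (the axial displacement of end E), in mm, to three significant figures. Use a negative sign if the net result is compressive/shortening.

-1.70 mm

Internal axial forces (sectioning from the free end, tension +): N_DE = -24.8 kN, N_CD = -24.8 kN, N_BC = -21.67 kN, N_AB = -46.57 kN.
A_AB = 1383 mm².
A_DE = 138.9 mm².
δ_AB = -46570·489/(1383·112000) = -0.147 mm
δ_BC = -21670·368/(1380·112000) = -0.0516 mm
δ_CD = -24800·345/(423·112000) = -0.1806 mm
δ_DE = -24800·828/(138.9·112000) = -1.32 mm
δ = Σδ_i = -1.7 mm.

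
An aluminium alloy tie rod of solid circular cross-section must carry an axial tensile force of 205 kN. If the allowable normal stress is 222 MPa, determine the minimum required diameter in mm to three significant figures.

Required area A ≥ P/σ_allow = 205000/222 = 923.4 mm².
For a solid circular section, d ≥ √(4A/π) = 34.29 mm.

34.3 mm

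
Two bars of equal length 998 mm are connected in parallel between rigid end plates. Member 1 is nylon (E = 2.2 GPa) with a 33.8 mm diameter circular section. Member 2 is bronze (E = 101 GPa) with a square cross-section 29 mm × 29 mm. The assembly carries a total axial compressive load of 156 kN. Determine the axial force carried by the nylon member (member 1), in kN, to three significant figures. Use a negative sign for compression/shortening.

A_1 = 897.3 mm².
A_2 = 841 mm².
Equal strain + equilibrium ⇒ each member carries load in proportion to AE: A₁E₁ = 1974000 N, A₂E₂ = 84940000 N, ΣAE = 86910000 N.
F₁ = P·A₁E₁/ΣAE = -156000·1974000/86910000 = -3543 N.

-3.54 kN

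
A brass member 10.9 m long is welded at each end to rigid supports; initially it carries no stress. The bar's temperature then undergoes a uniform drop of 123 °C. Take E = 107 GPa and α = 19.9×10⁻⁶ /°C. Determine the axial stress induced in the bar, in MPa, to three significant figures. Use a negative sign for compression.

Free thermal expansion αLΔT = 19.9e-6 · 10900 · -123 = -26.68 mm.
The walls impose strain ε = −(-26.68)/10900 = 2.4477e-03; σ = Eε = 107000 · 2.4477e-03 = 261.9 MPa.

262 MPa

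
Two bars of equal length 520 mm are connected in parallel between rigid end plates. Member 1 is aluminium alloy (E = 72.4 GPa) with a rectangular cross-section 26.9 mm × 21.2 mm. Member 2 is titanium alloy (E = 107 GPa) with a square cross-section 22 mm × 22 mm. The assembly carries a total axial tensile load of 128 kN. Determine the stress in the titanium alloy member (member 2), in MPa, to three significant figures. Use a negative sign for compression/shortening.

A_1 = 570.3 mm².
A_2 = 484 mm².
Equal strain + equilibrium ⇒ each member carries load in proportion to AE: A₁E₁ = 41290000 N, A₂E₂ = 51790000 N, ΣAE = 93080000 N.
σ₂ = P·E₂/ΣAE = 128000·107000/93080000 = 147.1 MPa.

147 MPa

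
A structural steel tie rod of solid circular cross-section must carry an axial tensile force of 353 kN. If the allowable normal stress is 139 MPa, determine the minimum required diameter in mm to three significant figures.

Required area A ≥ P/σ_allow = 353000/139 = 2540 mm².
For a solid circular section, d ≥ √(4A/π) = 56.86 mm.

56.9 mm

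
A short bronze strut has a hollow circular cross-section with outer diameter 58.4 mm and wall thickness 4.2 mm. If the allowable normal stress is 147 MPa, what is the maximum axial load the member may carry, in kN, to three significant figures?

105 kN

A = 715.2 mm².
P_max = σ_allow · A = 147 · 715.2 = 105100 N = 105.1 kN.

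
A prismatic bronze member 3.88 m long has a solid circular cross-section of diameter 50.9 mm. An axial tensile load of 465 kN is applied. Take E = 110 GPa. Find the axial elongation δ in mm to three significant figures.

A = 2035 mm².
δ_mech = NL/(AE) = 465000·3880/(2035·110000) = 8.061 mm.

8.06 mm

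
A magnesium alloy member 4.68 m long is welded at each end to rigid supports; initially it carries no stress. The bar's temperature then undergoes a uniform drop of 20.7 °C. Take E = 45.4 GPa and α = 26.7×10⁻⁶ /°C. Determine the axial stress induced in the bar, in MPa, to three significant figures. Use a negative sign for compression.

25.1 MPa

Free thermal expansion αLΔT = 26.7e-6 · 4680 · -20.7 = -2.587 mm.
The walls impose strain ε = −(-2.587)/4680 = 5.5269e-04; σ = Eε = 45400 · 5.5269e-04 = 25.09 MPa.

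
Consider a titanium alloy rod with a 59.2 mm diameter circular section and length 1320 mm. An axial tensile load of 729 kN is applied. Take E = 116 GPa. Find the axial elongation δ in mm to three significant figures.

3.01 mm

A = 2753 mm².
δ_mech = NL/(AE) = 729000·1320/(2753·116000) = 3.014 mm.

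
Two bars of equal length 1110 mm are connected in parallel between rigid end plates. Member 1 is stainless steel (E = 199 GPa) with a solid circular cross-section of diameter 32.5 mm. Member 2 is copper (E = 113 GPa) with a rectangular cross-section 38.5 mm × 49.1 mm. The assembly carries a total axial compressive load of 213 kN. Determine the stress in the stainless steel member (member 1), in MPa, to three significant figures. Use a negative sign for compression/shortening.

-112 MPa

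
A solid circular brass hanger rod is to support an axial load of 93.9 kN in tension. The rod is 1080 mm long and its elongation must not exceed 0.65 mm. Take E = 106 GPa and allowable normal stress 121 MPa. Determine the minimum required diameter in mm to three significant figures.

Required area A ≥ P/σ_allow = 93900/121 = 776 mm².
For a solid circular section, d ≥ √(4A/π) = 31.43 mm.
Elongation limit: A ≥ PL/(Eδ_allow) = 93900·1080/(106000·0.65) = 1472 mm² ⇒ d ≥ 43.29 mm.
The elongation limit governs.

43.3 mm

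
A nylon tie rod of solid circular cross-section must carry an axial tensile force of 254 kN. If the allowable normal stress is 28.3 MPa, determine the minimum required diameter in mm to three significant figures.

107 mm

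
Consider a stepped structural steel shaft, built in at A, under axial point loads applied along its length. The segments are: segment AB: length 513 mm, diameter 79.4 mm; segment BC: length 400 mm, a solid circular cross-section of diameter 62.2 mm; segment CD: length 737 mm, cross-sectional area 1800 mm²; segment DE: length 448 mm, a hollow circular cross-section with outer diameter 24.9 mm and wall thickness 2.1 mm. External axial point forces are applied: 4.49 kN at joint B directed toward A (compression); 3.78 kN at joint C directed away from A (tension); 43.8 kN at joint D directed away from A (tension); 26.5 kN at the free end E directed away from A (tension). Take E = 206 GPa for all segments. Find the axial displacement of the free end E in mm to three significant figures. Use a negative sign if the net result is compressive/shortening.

Internal axial forces (sectioning from the free end, tension +): N_DE = 26.5 kN, N_CD = 70.3 kN, N_BC = 74.08 kN, N_AB = 69.59 kN.
A_AB = 4951 mm².
A_BC = 3039 mm².
A_DE = 150.4 mm².
δ_AB = 69590·513/(4951·206000) = 0.035 mm
δ_BC = 74080·400/(3039·206000) = 0.04734 mm
δ_CD = 70300·737/(1800·206000) = 0.1397 mm
δ_DE = 26500·448/(150.4·206000) = 0.3831 mm
δ = Σδ_i = 0.6052 mm.

0.605 mm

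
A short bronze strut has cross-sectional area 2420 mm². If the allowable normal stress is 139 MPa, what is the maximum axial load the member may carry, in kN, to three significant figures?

P_max = σ_allow · A = 139 · 2420 = 336400 N = 336.4 kN.

336 kN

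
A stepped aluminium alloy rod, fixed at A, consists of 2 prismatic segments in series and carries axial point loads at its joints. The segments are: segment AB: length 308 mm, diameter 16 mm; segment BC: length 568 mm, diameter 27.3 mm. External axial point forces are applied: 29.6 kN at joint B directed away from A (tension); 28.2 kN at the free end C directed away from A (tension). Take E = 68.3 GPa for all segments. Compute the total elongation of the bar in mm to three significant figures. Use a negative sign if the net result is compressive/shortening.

Internal axial forces (sectioning from the free end, tension +): N_BC = 28.2 kN, N_AB = 57.8 kN.
A_AB = 201.1 mm².
A_BC = 585.3 mm².
δ_AB = 57800·308/(201.1·68300) = 1.296 mm
δ_BC = 28200·568/(585.3·68300) = 0.4006 mm
δ = Σδ_i = 1.697 mm.

1.70 mm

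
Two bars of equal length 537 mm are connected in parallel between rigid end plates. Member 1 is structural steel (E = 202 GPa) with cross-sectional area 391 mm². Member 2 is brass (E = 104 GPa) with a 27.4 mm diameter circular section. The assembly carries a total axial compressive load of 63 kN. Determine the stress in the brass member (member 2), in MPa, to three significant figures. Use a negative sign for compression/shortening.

-46.7 MPa

A_2 = 589.6 mm².
Equal strain + equilibrium ⇒ each member carries load in proportion to AE: A₁E₁ = 78980000 N, A₂E₂ = 61320000 N, ΣAE = 140300000 N.
σ₂ = P·E₂/ΣAE = -63000·104000/140300000 = -46.7 MPa.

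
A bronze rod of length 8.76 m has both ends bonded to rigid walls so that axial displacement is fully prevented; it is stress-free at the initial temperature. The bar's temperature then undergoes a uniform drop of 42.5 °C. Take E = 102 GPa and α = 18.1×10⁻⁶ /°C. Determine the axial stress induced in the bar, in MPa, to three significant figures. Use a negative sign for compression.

78.5 MPa

Free thermal expansion αLΔT = 18.1e-6 · 8760 · -42.5 = -6.739 mm.
The walls impose strain ε = −(-6.739)/8760 = 7.6925e-04; σ = Eε = 102000 · 7.6925e-04 = 78.46 MPa.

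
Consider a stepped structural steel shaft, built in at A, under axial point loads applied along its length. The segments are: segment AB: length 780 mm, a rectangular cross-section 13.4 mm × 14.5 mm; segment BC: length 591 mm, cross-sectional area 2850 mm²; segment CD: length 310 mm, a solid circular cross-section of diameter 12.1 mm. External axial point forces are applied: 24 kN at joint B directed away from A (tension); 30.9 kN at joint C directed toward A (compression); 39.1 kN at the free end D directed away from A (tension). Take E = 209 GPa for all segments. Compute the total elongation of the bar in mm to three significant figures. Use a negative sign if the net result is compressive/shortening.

1.13 mm

Internal axial forces (sectioning from the free end, tension +): N_CD = 39.1 kN, N_BC = 8.2 kN, N_AB = 32.2 kN.
A_AB = 194.3 mm².
A_CD = 115 mm².
δ_AB = 32200·780/(194.3·209000) = 0.6185 mm
δ_BC = 8200·591/(2850·209000) = 0.008136 mm
δ_CD = 39100·310/(115·209000) = 0.5043 mm
δ = Σδ_i = 1.131 mm.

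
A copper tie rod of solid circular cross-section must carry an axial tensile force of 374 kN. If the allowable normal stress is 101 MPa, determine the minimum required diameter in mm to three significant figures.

68.7 mm

Required area A ≥ P/σ_allow = 374000/101 = 3703 mm².
For a solid circular section, d ≥ √(4A/π) = 68.66 mm.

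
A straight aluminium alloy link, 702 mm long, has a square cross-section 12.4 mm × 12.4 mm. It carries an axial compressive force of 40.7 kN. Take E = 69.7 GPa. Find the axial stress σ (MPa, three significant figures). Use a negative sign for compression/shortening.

-265 MPa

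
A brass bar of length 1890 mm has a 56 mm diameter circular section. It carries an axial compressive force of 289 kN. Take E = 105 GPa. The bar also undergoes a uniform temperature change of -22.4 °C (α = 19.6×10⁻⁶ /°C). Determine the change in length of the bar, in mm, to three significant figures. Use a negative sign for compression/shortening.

-2.94 mm

A = 2463 mm².
δ_mech = NL/(AE) = -289000·1890/(2463·105000) = -2.112 mm.
δ_thermal = αLΔT = 19.6e-6·1890·-22.4 = -0.8298 mm.
δ = δ_mech + δ_thermal = -2.942 mm.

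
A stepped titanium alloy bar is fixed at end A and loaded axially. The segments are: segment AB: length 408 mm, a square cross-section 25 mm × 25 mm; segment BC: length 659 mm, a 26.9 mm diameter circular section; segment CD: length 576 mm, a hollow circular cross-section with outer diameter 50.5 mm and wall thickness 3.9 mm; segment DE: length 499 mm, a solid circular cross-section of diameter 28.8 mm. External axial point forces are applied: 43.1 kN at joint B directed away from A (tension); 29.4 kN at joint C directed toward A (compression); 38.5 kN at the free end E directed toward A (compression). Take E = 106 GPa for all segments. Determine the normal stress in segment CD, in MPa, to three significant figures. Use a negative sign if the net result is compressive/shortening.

-67.4 MPa

Internal axial forces (sectioning from the free end, tension +): N_DE = -38.5 kN, N_CD = -38.5 kN, N_BC = -67.9 kN, N_AB = -24.8 kN.
A_CD = 571 mm².
σ_CD = N_CD/A_CD = -38500/571 = -67.43 MPa.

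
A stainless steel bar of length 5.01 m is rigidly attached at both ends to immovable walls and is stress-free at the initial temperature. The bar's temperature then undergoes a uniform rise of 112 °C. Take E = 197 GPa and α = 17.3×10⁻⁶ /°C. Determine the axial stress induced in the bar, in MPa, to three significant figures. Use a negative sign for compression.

Free thermal expansion αLΔT = 17.3e-6 · 5010 · 112 = 9.707 mm.
The walls impose strain ε = −(9.707)/5010 = -1.9376e-03; σ = Eε = 197000 · -1.9376e-03 = -381.7 MPa.

-382 MPa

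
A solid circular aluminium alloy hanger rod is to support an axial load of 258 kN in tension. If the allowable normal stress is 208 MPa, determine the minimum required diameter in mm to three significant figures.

39.7 mm

Required area A ≥ P/σ_allow = 258000/208 = 1240 mm².
For a solid circular section, d ≥ √(4A/π) = 39.74 mm.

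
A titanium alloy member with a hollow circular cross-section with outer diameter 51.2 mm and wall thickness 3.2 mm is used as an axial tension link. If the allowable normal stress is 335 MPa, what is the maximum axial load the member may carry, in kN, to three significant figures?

A = 482.5 mm².
P_max = σ_allow · A = 335 · 482.5 = 161700 N = 161.7 kN.

162 kN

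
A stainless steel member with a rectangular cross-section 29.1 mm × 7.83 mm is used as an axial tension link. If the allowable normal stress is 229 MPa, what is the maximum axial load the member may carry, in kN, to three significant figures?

52.2 kN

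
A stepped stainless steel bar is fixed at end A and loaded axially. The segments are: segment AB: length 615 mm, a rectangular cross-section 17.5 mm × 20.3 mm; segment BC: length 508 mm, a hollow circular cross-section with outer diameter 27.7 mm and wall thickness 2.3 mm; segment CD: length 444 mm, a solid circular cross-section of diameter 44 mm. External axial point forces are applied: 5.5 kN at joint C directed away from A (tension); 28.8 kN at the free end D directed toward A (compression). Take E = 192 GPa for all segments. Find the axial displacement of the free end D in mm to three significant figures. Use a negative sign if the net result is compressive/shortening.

-0.590 mm

Internal axial forces (sectioning from the free end, tension +): N_CD = -28.8 kN, N_BC = -23.3 kN, N_AB = -23.3 kN.
A_AB = 355.2 mm².
A_BC = 183.5 mm².
A_CD = 1521 mm².
δ_AB = -23300·615/(355.2·192000) = -0.2101 mm
δ_BC = -23300·508/(183.5·192000) = -0.3359 mm
δ_CD = -28800·444/(1521·192000) = -0.0438 mm
δ = Σδ_i = -0.5898 mm.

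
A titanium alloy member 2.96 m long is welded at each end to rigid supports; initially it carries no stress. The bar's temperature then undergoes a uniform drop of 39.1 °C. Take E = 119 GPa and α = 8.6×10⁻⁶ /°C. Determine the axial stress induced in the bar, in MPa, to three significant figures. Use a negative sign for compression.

Free thermal expansion αLΔT = 8.6e-6 · 2960 · -39.1 = -0.9953 mm.
The walls impose strain ε = −(-0.9953)/2960 = 3.3626e-04; σ = Eε = 119000 · 3.3626e-04 = 40.01 MPa.

40.0 MPa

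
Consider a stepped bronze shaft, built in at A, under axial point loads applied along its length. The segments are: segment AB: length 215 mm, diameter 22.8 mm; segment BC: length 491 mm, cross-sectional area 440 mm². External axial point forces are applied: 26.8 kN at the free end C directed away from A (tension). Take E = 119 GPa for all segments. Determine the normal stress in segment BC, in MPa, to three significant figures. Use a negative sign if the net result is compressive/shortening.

60.9 MPa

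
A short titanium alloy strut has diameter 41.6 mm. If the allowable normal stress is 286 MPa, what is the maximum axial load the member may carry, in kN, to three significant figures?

A = 1359 mm².
P_max = σ_allow · A = 286 · 1359 = 388700 N = 388.7 kN.

389 kN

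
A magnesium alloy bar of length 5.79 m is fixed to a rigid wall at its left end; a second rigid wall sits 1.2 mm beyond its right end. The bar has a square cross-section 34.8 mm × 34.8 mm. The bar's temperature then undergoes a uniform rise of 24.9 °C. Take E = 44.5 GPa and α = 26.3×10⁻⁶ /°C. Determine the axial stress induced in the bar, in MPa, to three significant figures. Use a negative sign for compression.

-19.9 MPa

Free thermal expansion αLΔT = 26.3e-6 · 5790 · 24.9 = 3.792 mm.
The walls engage after the gap closes; constrained expansion = 3.792 − 1.2 = 2.592 mm.
The walls impose strain ε = −(2.592)/5790 = -4.4762e-04; σ = Eε = 44500 · -4.4762e-04 = -19.92 MPa.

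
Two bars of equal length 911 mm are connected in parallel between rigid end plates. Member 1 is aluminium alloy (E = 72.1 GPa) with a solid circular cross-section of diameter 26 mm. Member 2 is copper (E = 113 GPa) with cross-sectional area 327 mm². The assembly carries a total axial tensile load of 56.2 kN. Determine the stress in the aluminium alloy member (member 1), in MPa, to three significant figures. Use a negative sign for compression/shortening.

A_1 = 530.9 mm².
Equal strain + equilibrium ⇒ each member carries load in proportion to AE: A₁E₁ = 38280000 N, A₂E₂ = 36950000 N, ΣAE = 75230000 N.
σ₁ = P·E₁/ΣAE = 56200·72100/75230000 = 53.86 MPa.

53.9 MPa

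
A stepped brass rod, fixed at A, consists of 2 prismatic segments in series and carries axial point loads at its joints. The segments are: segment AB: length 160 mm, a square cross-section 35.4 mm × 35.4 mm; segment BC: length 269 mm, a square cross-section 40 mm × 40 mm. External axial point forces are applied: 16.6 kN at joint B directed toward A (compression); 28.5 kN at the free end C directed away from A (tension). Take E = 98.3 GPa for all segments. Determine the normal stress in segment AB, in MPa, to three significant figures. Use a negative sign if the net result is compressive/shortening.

9.50 MPa

Internal axial forces (sectioning from the free end, tension +): N_BC = 28.5 kN, N_AB = 11.9 kN.
A_AB = 1253 mm².
σ_AB = N_AB/A_AB = 11900/1253 = 9.496 MPa.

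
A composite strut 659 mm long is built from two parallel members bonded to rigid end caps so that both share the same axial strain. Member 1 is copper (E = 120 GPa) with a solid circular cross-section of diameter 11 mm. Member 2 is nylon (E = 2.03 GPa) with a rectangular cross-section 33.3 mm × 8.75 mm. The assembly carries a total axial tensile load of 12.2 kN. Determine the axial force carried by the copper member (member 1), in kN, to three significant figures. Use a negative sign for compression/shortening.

11.6 kN

A_1 = 95.03 mm².
A_2 = 291.4 mm².
Equal strain + equilibrium ⇒ each member carries load in proportion to AE: A₁E₁ = 11400000 N, A₂E₂ = 591500 N, ΣAE = 12000000 N.
F₁ = P·A₁E₁/ΣAE = 12200·11400000/12000000 = 11600 N.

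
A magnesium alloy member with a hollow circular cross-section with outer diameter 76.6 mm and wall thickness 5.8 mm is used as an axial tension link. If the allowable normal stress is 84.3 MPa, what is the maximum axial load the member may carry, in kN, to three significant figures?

109 kN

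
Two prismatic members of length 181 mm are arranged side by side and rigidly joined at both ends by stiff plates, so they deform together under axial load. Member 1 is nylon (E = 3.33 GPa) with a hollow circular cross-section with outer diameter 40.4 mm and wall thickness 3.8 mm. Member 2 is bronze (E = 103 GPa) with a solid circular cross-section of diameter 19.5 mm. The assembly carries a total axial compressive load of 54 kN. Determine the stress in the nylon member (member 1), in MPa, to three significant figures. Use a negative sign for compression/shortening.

-5.58 MPa

A_1 = 436.9 mm².
A_2 = 298.6 mm².
Equal strain + equilibrium ⇒ each member carries load in proportion to AE: A₁E₁ = 1455000 N, A₂E₂ = 30760000 N, ΣAE = 32220000 N.
σ₁ = P·E₁/ΣAE = -54000·3330/32220000 = -5.582 MPa.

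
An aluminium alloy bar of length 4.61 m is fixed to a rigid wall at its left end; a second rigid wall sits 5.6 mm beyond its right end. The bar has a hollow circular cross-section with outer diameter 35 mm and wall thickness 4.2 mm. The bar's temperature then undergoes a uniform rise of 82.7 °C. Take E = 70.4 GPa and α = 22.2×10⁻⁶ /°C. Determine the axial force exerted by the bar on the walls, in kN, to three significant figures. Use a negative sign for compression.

Free thermal expansion αLΔT = 22.2e-6 · 4610 · 82.7 = 8.464 mm.
The walls engage after the gap closes; constrained expansion = 8.464 − 5.6 = 2.864 mm.
The walls impose strain ε = −(2.864)/4610 = -6.2119e-04; σ = Eε = 70400 · -6.2119e-04 = -43.73 MPa.
Wall reaction R = σ·A = -43.73·406.4 = -17770 N = -17.77 kN.

-17.8 kN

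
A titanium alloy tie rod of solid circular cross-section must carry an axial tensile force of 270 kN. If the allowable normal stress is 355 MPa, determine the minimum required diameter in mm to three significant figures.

31.1 mm

Required area A ≥ P/σ_allow = 270000/355 = 760.6 mm².
For a solid circular section, d ≥ √(4A/π) = 31.12 mm.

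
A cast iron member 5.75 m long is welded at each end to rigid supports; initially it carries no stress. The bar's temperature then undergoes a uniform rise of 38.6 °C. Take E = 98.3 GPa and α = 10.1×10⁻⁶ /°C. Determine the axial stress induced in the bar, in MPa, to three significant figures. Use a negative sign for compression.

-38.3 MPa

Free thermal expansion αLΔT = 10.1e-6 · 5750 · 38.6 = 2.242 mm.
The walls impose strain ε = −(2.242)/5750 = -3.8986e-04; σ = Eε = 98300 · -3.8986e-04 = -38.32 MPa.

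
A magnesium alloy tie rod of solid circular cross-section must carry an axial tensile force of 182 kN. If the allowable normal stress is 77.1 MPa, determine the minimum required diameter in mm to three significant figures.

54.8 mm

Required area A ≥ P/σ_allow = 182000/77.1 = 2361 mm².
For a solid circular section, d ≥ √(4A/π) = 54.82 mm.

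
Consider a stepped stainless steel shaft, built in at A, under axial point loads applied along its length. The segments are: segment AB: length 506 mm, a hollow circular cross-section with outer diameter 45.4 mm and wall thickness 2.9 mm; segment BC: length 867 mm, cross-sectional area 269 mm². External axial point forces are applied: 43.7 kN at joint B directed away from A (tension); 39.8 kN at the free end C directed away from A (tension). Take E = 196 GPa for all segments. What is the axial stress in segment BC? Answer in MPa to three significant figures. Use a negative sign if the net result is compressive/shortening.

Internal axial forces (sectioning from the free end, tension +): N_BC = 39.8 kN, N_AB = 83.5 kN.
σ_BC = N_BC/A_BC = 39800/269 = 148 MPa.

148 MPa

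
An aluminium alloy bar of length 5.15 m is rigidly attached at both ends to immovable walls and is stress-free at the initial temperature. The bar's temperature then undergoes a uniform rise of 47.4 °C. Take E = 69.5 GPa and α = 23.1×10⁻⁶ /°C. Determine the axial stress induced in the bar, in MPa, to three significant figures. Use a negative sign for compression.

-76.1 MPa

Free thermal expansion αLΔT = 23.1e-6 · 5150 · 47.4 = 5.639 mm.
The walls impose strain ε = −(5.639)/5150 = -1.0949e-03; σ = Eε = 69500 · -1.0949e-03 = -76.1 MPa.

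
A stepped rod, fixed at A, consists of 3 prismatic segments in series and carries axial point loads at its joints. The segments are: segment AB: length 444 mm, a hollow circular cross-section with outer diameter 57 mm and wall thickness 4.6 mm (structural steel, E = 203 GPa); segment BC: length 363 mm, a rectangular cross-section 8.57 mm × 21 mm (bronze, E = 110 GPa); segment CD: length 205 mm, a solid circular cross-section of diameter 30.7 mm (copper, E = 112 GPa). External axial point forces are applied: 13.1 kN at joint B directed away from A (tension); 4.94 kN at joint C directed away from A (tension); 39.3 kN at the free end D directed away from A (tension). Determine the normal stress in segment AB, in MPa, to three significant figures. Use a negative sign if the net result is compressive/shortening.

Internal axial forces (sectioning from the free end, tension +): N_CD = 39.3 kN, N_BC = 44.24 kN, N_AB = 57.34 kN.
A_AB = 757.2 mm².
σ_AB = N_AB/A_AB = 57340/757.2 = 75.72 MPa.

75.7 MPa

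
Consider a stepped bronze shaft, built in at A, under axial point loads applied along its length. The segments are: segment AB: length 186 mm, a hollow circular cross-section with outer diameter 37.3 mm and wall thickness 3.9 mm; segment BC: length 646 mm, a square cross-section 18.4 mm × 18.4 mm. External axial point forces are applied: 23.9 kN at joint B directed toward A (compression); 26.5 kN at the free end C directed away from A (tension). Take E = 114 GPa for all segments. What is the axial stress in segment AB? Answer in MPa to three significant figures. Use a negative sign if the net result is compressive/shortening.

Internal axial forces (sectioning from the free end, tension +): N_BC = 26.5 kN, N_AB = 2.6 kN.
A_AB = 409.2 mm².
σ_AB = N_AB/A_AB = 2600/409.2 = 6.353 MPa.

6.35 MPa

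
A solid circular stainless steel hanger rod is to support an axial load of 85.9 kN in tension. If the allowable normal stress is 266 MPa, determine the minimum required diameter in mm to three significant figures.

Required area A ≥ P/σ_allow = 85900/266 = 322.9 mm².
For a solid circular section, d ≥ √(4A/π) = 20.28 mm.

20.3 mm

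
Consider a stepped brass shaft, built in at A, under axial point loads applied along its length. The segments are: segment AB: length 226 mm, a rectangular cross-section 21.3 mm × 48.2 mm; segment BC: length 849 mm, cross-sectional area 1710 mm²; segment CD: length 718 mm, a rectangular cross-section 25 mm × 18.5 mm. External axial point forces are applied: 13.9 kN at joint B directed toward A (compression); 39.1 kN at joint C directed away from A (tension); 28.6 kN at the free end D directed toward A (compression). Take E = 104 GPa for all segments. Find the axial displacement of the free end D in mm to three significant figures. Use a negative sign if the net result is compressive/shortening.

-0.384 mm

Internal axial forces (sectioning from the free end, tension +): N_CD = -28.6 kN, N_BC = 10.5 kN, N_AB = -3.4 kN.
A_AB = 1027 mm².
A_CD = 462.5 mm².
δ_AB = -3400·226/(1027·104000) = -0.007197 mm
δ_BC = 10500·849/(1710·104000) = 0.05013 mm
δ_CD = -28600·718/(462.5·104000) = -0.4269 mm
δ = Σδ_i = -0.384 mm.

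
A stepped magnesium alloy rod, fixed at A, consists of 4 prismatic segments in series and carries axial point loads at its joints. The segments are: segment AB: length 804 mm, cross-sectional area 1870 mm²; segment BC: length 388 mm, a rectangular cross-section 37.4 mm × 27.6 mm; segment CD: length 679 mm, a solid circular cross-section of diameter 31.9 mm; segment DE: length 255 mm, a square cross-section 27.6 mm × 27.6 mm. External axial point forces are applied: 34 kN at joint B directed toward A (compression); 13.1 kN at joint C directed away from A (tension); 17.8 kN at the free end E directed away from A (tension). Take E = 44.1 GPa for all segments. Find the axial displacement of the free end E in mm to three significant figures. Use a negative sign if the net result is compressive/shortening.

Internal axial forces (sectioning from the free end, tension +): N_DE = 17.8 kN, N_CD = 17.8 kN, N_BC = 30.9 kN, N_AB = -3.1 kN.
A_BC = 1032 mm².
A_CD = 799.2 mm².
A_DE = 761.8 mm².
δ_AB = -3100·804/(1870·44100) = -0.03022 mm
δ_BC = 30900·388/(1032·44100) = 0.2634 mm
δ_CD = 17800·679/(799.2·44100) = 0.3429 mm
δ_DE = 17800·255/(761.8·44100) = 0.1351 mm
δ = Σδ_i = 0.7112 mm.

0.711 mm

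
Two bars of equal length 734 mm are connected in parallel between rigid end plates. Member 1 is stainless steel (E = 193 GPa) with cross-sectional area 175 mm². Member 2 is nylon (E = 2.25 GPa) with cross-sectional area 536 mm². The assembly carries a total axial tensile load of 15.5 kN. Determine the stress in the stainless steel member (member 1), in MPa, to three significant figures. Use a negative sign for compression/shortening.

Equal strain + equilibrium ⇒ each member carries load in proportion to AE: A₁E₁ = 33780000 N, A₂E₂ = 1206000 N, ΣAE = 34980000 N.
σ₁ = P·E₁/ΣAE = 15500·193000/34980000 = 85.52 MPa.

85.5 MPa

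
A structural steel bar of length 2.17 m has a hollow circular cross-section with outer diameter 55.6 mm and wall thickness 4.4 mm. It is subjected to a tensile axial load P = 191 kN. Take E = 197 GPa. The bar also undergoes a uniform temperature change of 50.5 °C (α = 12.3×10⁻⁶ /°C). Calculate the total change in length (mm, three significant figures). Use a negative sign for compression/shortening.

4.32 mm

A = 707.7 mm².
δ_mech = NL/(AE) = 191000·2170/(707.7·197000) = 2.973 mm.
δ_thermal = αLΔT = 12.3e-6·2170·50.5 = 1.348 mm.
δ = δ_mech + δ_thermal = 4.321 mm.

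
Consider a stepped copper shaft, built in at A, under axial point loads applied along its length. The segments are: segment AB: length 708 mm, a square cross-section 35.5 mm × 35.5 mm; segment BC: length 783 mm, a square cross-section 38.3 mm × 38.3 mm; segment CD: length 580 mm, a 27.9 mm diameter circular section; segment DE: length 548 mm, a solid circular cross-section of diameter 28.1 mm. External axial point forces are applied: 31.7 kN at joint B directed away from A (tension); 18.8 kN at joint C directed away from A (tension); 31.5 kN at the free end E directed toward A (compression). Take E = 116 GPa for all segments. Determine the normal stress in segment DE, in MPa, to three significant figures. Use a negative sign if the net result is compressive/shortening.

Internal axial forces (sectioning from the free end, tension +): N_DE = -31.5 kN, N_CD = -31.5 kN, N_BC = -12.7 kN, N_AB = 19 kN.
A_DE = 620.2 mm².
σ_DE = N_DE/A_DE = -31500/620.2 = -50.79 MPa.

-50.8 MPa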